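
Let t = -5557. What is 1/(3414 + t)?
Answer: -1/2143 ≈ -0.00046664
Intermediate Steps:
1/(3414 + t) = 1/(3414 - 5557) = 1/(-2143) = -1/2143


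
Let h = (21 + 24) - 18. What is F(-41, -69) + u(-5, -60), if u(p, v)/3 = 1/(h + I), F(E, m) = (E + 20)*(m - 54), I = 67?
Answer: 242805/94 ≈ 2583.0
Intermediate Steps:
h = 27 (h = 45 - 18 = 27)
F(E, m) = (-54 + m)*(20 + E) (F(E, m) = (20 + E)*(-54 + m) = (-54 + m)*(20 + E))
u(p, v) = 3/94 (u(p, v) = 3/(27 + 67) = 3/94)
F(-41, -69) + u(-5, -60) = (-1080 - 54*(-41) + 20*(-69) - 41*(-69)) + 3/94 = (-1080 + 2214 - 1380 + 2829) + 3/94 = 2583 + 3/94 = 242805/94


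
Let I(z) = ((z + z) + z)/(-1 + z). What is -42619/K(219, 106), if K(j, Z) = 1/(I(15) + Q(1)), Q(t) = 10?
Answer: -7884515/14 ≈ -5.6318e+5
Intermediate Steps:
I(z) = 3*z/(-1 + z) (I(z) = (2*z + z)/(-1 + z) = (3*z)/(-1 + z) = 3*z/(-1 + z))
K(j, Z) = 14/185 (K(j, Z) = 1/(3*15/(-1 + 15) + 10) = 1/(3*15/14 + 10) = 1/(3*15*(1/14) + 10) = 1/(45/14 + 10) = 1/(185/14) = 14/185)
-42619/K(219, 106) = -42619/14/185 = -42619*185/14 = -7884515/14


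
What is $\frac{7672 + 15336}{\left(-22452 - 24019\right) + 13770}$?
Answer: $- \frac{23008}{32701} \approx -0.70359$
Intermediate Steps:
$\frac{7672 + 15336}{\left(-22452 - 24019\right) + 13770} = \frac{23008}{\left(-22452 - 24019\right) + 13770} = \frac{23008}{-46471 + 13770} = \frac{23008}{-32701} = 23008 \left(- \frac{1}{32701}\right) = - \frac{23008}{32701}$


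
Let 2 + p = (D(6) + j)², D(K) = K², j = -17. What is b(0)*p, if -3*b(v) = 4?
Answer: -1436/3 ≈ -478.67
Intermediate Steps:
b(v) = -4/3 (b(v) = -⅓*4 = -4/3)
p = 359 (p = -2 + (6² - 17)² = -2 + (36 - 17)² = -2 + 19² = -2 + 361 = 359)
b(0)*p = -4/3*359 = -1436/3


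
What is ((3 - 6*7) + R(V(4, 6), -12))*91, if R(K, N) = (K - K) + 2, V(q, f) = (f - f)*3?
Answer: -3367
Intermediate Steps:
V(q, f) = 0 (V(q, f) = 0*3 = 0)
R(K, N) = 2 (R(K, N) = 0 + 2 = 2)
((3 - 6*7) + R(V(4, 6), -12))*91 = ((3 - 6*7) + 2)*91 = ((3 - 42) + 2)*91 = (-39 + 2)*91 = -37*91 = -3367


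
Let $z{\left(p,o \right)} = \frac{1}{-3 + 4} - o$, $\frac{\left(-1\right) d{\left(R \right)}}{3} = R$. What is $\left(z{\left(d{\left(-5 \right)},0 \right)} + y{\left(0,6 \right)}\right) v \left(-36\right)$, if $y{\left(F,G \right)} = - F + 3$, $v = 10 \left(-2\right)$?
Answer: $2880$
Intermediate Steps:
$d{\left(R \right)} = - 3 R$
$v = -20$
$y{\left(F,G \right)} = 3 - F$
$z{\left(p,o \right)} = 1 - o$ ($z{\left(p,o \right)} = 1^{-1} - o = 1 - o$)
$\left(z{\left(d{\left(-5 \right)},0 \right)} + y{\left(0,6 \right)}\right) v \left(-36\right) = \left(\left(1 - 0\right) + \left(3 - 0\right)\right) \left(-20\right) \left(-36\right) = \left(\left(1 + 0\right) + \left(3 + 0\right)\right) \left(-20\right) \left(-36\right) = \left(1 + 3\right) \left(-20\right) \left(-36\right) = 4 \left(-20\right) \left(-36\right) = \left(-80\right) \left(-36\right) = 2880$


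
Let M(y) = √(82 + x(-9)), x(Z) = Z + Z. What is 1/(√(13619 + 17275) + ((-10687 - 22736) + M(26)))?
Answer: -33415/1116531331 - √30894/1116531331 ≈ -3.0085e-5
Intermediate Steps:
x(Z) = 2*Z
M(y) = 8 (M(y) = √(82 + 2*(-9)) = √(82 - 18) = √64 = 8)
1/(√(13619 + 17275) + ((-10687 - 22736) + M(26))) = 1/(√(13619 + 17275) + ((-10687 - 22736) + 8)) = 1/(√30894 + (-33423 + 8)) = 1/(√30894 - 33415) = 1/(-33415 + √30894)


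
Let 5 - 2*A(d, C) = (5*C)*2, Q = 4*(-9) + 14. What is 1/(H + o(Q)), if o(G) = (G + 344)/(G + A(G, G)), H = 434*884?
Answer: 181/69442380 ≈ 2.6065e-6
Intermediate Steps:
Q = -22 (Q = -36 + 14 = -22)
A(d, C) = 5/2 - 5*C (A(d, C) = 5/2 - 5*C*2/2 = 5/2 - 5*C)
H = 383656
o(G) = (344 + G)/(5/2 - 4*G) (o(G) = (G + 344)/(G + (5/2 - 5*G)) = (344 + G)/(5/2 - 4*G))
1/(H + o(Q)) = 1/(383656 + 2*(-344 - 1*(-22))/(-5 + 8*(-22))) = 1/(383656 + 2*(-344 + 22)/(-5 - 176)) = 1/(383656 + 2*(-322)/(-181)) = 1/(383656 + 2*(-1/181)*(-322)) = 1/(383656 + 644/181) = 1/(69442380/181) = 181/69442380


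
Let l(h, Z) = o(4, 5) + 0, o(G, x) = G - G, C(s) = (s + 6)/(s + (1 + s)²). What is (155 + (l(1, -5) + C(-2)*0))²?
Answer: 24025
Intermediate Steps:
C(s) = (6 + s)/(s + (1 + s)²)
o(G, x) = 0
l(h, Z) = 0 (l(h, Z) = 0 + 0 = 0)
(155 + (l(1, -5) + C(-2)*0))² = (155 + (0 + ((6 - 2)/(-2 + (1 - 2)²))*0))² = (155 + (0 + (4/(-2 + (-1)²))*0))² = (155 + (0 + (4/(-2 + 1))*0))² = (155 + (0 + (4/(-1))*0))² = (155 + (0 - 1*4*0))² = (155 + (0 - 4*0))² = (155 + (0 + 0))² = (155 + 0)² = 155² = 24025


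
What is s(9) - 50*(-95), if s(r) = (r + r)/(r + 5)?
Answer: 33259/7 ≈ 4751.3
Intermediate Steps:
s(r) = 2*r/(5 + r) (s(r) = (2*r)/(5 + r) = 2*r/(5 + r))
s(9) - 50*(-95) = 2*9/(5 + 9) - 50*(-95) = 2*9/14 + 4750 = 2*9*(1/14) + 4750 = 9/7 + 4750 = 33259/7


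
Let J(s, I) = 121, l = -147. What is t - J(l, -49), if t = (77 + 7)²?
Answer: 6935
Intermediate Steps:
t = 7056 (t = 84² = 7056)
t - J(l, -49) = 7056 - 1*121 = 7056 - 121 = 6935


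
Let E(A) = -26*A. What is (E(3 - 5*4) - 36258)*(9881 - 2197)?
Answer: -275210144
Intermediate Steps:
(E(3 - 5*4) - 36258)*(9881 - 2197) = (-26*(3 - 5*4) - 36258)*(9881 - 2197) = (-26*(3 - 20) - 36258)*7684 = (-26*(-17) - 36258)*7684 = (442 - 36258)*7684 = -35816*7684 = -275210144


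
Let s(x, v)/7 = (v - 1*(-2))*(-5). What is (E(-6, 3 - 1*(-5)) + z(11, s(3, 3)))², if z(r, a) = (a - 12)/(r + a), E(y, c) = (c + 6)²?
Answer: 1045293561/26896 ≈ 38864.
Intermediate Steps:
E(y, c) = (6 + c)²
s(x, v) = -70 - 35*v (s(x, v) = 7*((v - 1*(-2))*(-5)) = 7*((v + 2)*(-5)) = 7*((2 + v)*(-5)) = 7*(-10 - 5*v) = -70 - 35*v)
z(r, a) = (-12 + a)/(a + r)
(E(-6, 3 - 1*(-5)) + z(11, s(3, 3)))² = ((6 + (3 - 1*(-5)))² + (-12 + (-70 - 35*3))/((-70 - 35*3) + 11))² = ((6 + (3 + 5))² + (-12 + (-70 - 105))/((-70 - 105) + 11))² = ((6 + 8)² + (-12 - 175)/(-175 + 11))² = (14² - 187/(-164))² = (196 - 1/164*(-187))² = (196 + 187/164)² = (32331/164)² = 1045293561/26896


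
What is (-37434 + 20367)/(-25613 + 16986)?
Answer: 17067/8627 ≈ 1.9783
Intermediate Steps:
(-37434 + 20367)/(-25613 + 16986) = -17067/(-8627) = -17067*(-1/8627) = 17067/8627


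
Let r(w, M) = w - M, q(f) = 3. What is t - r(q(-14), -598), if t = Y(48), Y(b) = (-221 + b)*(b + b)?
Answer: -17209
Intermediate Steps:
Y(b) = 2*b*(-221 + b) (Y(b) = (-221 + b)*(2*b) = 2*b*(-221 + b))
t = -16608 (t = 2*48*(-221 + 48) = 2*48*(-173) = -16608)
t - r(q(-14), -598) = -16608 - (3 - 1*(-598)) = -16608 - (3 + 598) = -16608 - 1*601 = -16608 - 601 = -17209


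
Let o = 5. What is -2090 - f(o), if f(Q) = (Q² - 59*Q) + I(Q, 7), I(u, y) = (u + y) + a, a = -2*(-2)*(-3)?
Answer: -1820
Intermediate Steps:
a = -12 (a = 4*(-3) = -12)
I(u, y) = -12 + u + y (I(u, y) = (u + y) - 12 = -12 + u + y)
f(Q) = -5 + Q² - 58*Q (f(Q) = (Q² - 59*Q) + (-12 + Q + 7) = (Q² - 59*Q) + (-5 + Q) = -5 + Q² - 58*Q)
-2090 - f(o) = -2090 - (-5 + 5² - 58*5) = -2090 - (-5 + 25 - 290) = -2090 - 1*(-270) = -2090 + 270 = -1820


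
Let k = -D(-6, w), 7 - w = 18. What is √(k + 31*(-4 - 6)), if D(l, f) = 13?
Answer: I*√323 ≈ 17.972*I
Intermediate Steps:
w = -11 (w = 7 - 1*18 = 7 - 18 = -11)
k = -13 (k = -1*13 = -13)
√(k + 31*(-4 - 6)) = √(-13 + 31*(-4 - 6)) = √(-13 + 31*(-10)) = √(-13 - 310) = √(-323) = I*√323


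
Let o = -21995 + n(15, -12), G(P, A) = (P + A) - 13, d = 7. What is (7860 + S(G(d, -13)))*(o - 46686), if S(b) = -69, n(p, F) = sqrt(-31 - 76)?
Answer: -535093671 + 7791*I*sqrt(107) ≈ -5.3509e+8 + 80591.0*I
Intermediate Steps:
n(p, F) = I*sqrt(107) (n(p, F) = sqrt(-107) = I*sqrt(107))
G(P, A) = -13 + A + P (G(P, A) = (A + P) - 13 = -13 + A + P)
o = -21995 + I*sqrt(107) ≈ -21995.0 + 10.344*I
(7860 + S(G(d, -13)))*(o - 46686) = (7860 - 69)*((-21995 + I*sqrt(107)) - 46686) = 7791*(-68681 + I*sqrt(107)) = -535093671 + 7791*I*sqrt(107)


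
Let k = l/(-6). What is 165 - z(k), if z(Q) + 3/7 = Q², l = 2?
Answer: 10415/63 ≈ 165.32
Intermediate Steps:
k = -⅓ (k = 2/(-6) = 2*(-⅙) = -⅓ ≈ -0.33333)
z(Q) = -3/7 + Q²
165 - z(k) = 165 - (-3/7 + (-⅓)²) = 165 - (-3/7 + ⅑) = 165 - 1*(-20/63) = 165 + 20/63 = 10415/63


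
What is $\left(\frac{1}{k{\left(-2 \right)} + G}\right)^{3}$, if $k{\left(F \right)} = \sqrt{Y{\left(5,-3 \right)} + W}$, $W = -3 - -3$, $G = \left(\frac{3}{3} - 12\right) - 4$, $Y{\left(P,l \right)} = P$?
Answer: $- \frac{9}{26620} - \frac{17 \sqrt{5}}{266200} \approx -0.00048089$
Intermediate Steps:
$G = -15$ ($G = \left(3 \cdot \frac{1}{3} - 12\right) - 4 = \left(1 - 12\right) - 4 = -11 - 4 = -15$)
$W = 0$ ($W = -3 + 3 = 0$)
$k{\left(F \right)} = \sqrt{5}$ ($k{\left(F \right)} = \sqrt{5 + 0} = \sqrt{5}$)
$\left(\frac{1}{k{\left(-2 \right)} + G}\right)^{3} = \left(\frac{1}{\sqrt{5} - 15}\right)^{3} = \left(\frac{1}{-15 + \sqrt{5}}\right)^{3} = \frac{1}{\left(-15 + \sqrt{5}\right)^{3}}$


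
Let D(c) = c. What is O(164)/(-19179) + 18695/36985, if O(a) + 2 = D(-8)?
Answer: 71784251/141867063 ≈ 0.50600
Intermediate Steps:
O(a) = -10 (O(a) = -2 - 8 = -10)
O(164)/(-19179) + 18695/36985 = -10/(-19179) + 18695/36985 = -10*(-1/19179) + 18695*(1/36985) = 10/19179 + 3739/7397 = 71784251/141867063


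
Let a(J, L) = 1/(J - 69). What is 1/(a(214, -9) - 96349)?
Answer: -145/13970604 ≈ -1.0379e-5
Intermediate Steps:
a(J, L) = 1/(-69 + J)
1/(a(214, -9) - 96349) = 1/(1/(-69 + 214) - 96349) = 1/(1/145 - 96349) = 1/(-13970604/145) = -145/13970604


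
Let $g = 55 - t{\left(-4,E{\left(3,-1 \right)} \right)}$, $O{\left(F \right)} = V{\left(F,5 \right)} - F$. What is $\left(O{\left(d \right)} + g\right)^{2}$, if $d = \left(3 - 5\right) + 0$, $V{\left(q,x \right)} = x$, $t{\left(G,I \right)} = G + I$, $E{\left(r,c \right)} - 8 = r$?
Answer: $3025$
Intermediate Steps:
$E{\left(r,c \right)} = 8 + r$
$d = -2$ ($d = -2 + 0 = -2$)
$O{\left(F \right)} = 5 - F$
$g = 48$ ($g = 55 - \left(-4 + \left(8 + 3\right)\right) = 55 - \left(-4 + 11\right) = 55 - 7 = 48$)
$\left(O{\left(d \right)} + g\right)^{2} = \left(\left(5 - -2\right) + 48\right)^{2} = \left(\left(5 + 2\right) + 48\right)^{2} = \left(7 + 48\right)^{2} = 55^{2} = 3025$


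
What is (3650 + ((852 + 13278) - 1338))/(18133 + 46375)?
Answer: 8221/32254 ≈ 0.25488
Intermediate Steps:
(3650 + ((852 + 13278) - 1338))/(18133 + 46375) = (3650 + (14130 - 1338))/64508 = (3650 + 12792)*(1/64508) = 16442*(1/64508) = 8221/32254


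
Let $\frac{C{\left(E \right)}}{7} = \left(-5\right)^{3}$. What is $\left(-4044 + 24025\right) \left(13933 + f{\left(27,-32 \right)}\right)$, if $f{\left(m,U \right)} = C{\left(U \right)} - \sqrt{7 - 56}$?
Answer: $260911898 - 139867 i \approx 2.6091 \cdot 10^{8} - 1.3987 \cdot 10^{5} i$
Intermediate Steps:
$C{\left(E \right)} = -875$ ($C{\left(E \right)} = 7 \left(-5\right)^{3} = 7 \left(-125\right) = -875$)
$f{\left(m,U \right)} = -875 - 7 i$ ($f{\left(m,U \right)} = -875 - \sqrt{7 - 56} = -875 - \sqrt{-49} = -875 - 7 i$)
$\left(-4044 + 24025\right) \left(13933 + f{\left(27,-32 \right)}\right) = \left(-4044 + 24025\right) \left(13933 - \left(875 + 7 i\right)\right) = 19981 \left(13058 - 7 i\right) = 260911898 - 139867 i$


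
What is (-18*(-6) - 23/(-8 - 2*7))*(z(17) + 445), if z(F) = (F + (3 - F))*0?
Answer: 1067555/22 ≈ 48525.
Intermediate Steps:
z(F) = 0 (z(F) = 3*0 = 0)
(-18*(-6) - 23/(-8 - 2*7))*(z(17) + 445) = (-18*(-6) - 23/(-8 - 2*7))*(0 + 445) = (108 - 23/(-8 - 14))*445 = (108 - 23/(-22))*445 = (108 - 23*(-1/22))*445 = (108 + 23/22)*445 = (2399/22)*445 = 1067555/22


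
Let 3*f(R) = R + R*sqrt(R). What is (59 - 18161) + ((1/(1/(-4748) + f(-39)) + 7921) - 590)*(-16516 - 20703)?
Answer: 7*(-2406094908412*sqrt(39) + 2406108644809*I)/(-61725*I + 61724*sqrt(39)) ≈ -2.7287e+8 - 446.98*I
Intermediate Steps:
f(R) = R/3 + R**(3/2)/3 (f(R) = (R + R*sqrt(R))/3 = (R + R**(3/2))/3 = R/3 + R**(3/2)/3)
(59 - 18161) + ((1/(1/(-4748) + f(-39)) + 7921) - 590)*(-16516 - 20703) = (59 - 18161) + ((1/(1/(-4748) + ((1/3)*(-39) + (-39)**(3/2)/3)) + 7921) - 590)*(-16516 - 20703) = -18102 + ((1/(-1/4748 + (-13 + (-39*I*sqrt(39))/3)) + 7921) - 590)*(-37219) = -18102 + ((1/(-1/4748 + (-13 - 13*I*sqrt(39))) + 7921) - 590)*(-37219) = -18102 + ((1/(-61725/4748 - 13*I*sqrt(39)) + 7921) - 590)*(-37219) = -18102 + ((7921 + 1/(-61725/4748 - 13*I*sqrt(39))) - 590)*(-37219) = -18102 + (7331 + 1/(-61725/4748 - 13*I*sqrt(39)))*(-37219) = -18102 + (-272852489 - 37219/(-61725/4748 - 13*I*sqrt(39))) = -272870591 - 37219/(-61725/4748 - 13*I*sqrt(39))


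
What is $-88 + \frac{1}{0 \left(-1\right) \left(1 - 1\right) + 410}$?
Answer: $- \frac{36079}{410} \approx -87.998$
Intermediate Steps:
$-88 + \frac{1}{0 \left(-1\right) \left(1 - 1\right) + 410} = -88 + \frac{1}{0 \left(1 - 1\right) + 410} = -88 + \frac{1}{0 \cdot 0 + 410} = -88 + \frac{1}{0 + 410} = -88 + \frac{1}{410} = - \frac{36079}{410}$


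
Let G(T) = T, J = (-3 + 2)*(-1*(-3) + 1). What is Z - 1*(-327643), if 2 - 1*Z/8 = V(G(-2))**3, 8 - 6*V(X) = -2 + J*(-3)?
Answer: 8846801/27 ≈ 3.2766e+5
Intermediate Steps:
J = -4 (J = -(3 + 1) = -1*4 = -4)
V(X) = -1/3 (V(X) = 4/3 - (-2 - 4*(-3))/6 = 4/3 - (-2 + 12)/6 = 4/3 - 1/6*10 = 4/3 - 5/3 = -1/3)
Z = 440/27 (Z = 16 - 8*(-1/3)**3 = 16 - 8*(-1/27) = 16 + 8/27 = 440/27 ≈ 16.296)
Z - 1*(-327643) = 440/27 - 1*(-327643) = 440/27 + 327643 = 8846801/27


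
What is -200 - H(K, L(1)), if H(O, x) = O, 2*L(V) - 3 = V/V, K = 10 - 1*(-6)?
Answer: -216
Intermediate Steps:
K = 16 (K = 10 + 6 = 16)
L(V) = 2 (L(V) = 3/2 + (V/V)/2 = 3/2 + (½)*1 = 3/2 + ½ = 2)
-200 - H(K, L(1)) = -200 - 1*16 = -200 - 16 = -216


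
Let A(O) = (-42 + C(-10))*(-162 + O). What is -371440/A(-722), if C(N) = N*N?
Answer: 46430/6409 ≈ 7.2445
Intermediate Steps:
C(N) = N**2
A(O) = -9396 + 58*O (A(O) = (-42 + (-10)**2)*(-162 + O) = (-42 + 100)*(-162 + O) = 58*(-162 + O) = -9396 + 58*O)
-371440/A(-722) = -371440/(-9396 + 58*(-722)) = -371440/(-9396 - 41876) = -371440/(-51272) = -371440*(-1/51272) = 46430/6409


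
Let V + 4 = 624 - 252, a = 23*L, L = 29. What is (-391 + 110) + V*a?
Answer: 245175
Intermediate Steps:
a = 667 (a = 23*29 = 667)
V = 368 (V = -4 + (624 - 252) = -4 + 372 = 368)
(-391 + 110) + V*a = (-391 + 110) + 368*667 = -281 + 245456 = 245175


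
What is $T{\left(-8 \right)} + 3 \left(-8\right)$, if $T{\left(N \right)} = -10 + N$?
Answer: $-42$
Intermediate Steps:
$T{\left(-8 \right)} + 3 \left(-8\right) = \left(-10 - 8\right) + 3 \left(-8\right) = -18 - 24 = -42$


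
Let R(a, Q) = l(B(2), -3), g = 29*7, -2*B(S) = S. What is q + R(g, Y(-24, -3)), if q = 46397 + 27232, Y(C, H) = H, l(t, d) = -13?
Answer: 73616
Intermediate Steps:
B(S) = -S/2
g = 203
R(a, Q) = -13
q = 73629
q + R(g, Y(-24, -3)) = 73629 - 13 = 73616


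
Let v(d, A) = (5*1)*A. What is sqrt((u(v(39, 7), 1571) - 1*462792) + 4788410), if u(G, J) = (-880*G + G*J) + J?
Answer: 3*sqrt(483486) ≈ 2086.0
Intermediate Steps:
v(d, A) = 5*A
u(G, J) = J - 880*G + G*J
sqrt((u(v(39, 7), 1571) - 1*462792) + 4788410) = sqrt(((1571 - 4400*7 + (5*7)*1571) - 1*462792) + 4788410) = sqrt(((1571 - 880*35 + 35*1571) - 462792) + 4788410) = sqrt(((1571 - 30800 + 54985) - 462792) + 4788410) = sqrt((25756 - 462792) + 4788410) = sqrt(-437036 + 4788410) = sqrt(4351374) = 3*sqrt(483486)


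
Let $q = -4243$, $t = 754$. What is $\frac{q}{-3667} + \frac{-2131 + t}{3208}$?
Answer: $\frac{8562085}{11763736} \approx 0.72784$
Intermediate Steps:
$\frac{q}{-3667} + \frac{-2131 + t}{3208} = - \frac{4243}{-3667} + \frac{-2131 + 754}{3208} = \left(-4243\right) \left(- \frac{1}{3667}\right) - \frac{1377}{3208} = \frac{4243}{3667} - \frac{1377}{3208} = \frac{8562085}{11763736}$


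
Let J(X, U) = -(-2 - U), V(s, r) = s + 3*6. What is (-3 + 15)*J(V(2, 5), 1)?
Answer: 36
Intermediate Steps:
V(s, r) = 18 + s (V(s, r) = s + 18 = 18 + s)
J(X, U) = 2 + U
(-3 + 15)*J(V(2, 5), 1) = (-3 + 15)*(2 + 1) = 12*3 = 36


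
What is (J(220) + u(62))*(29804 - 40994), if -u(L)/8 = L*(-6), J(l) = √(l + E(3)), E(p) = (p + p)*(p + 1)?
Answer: -33301440 - 22380*√61 ≈ -3.3476e+7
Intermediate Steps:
E(p) = 2*p*(1 + p) (E(p) = (2*p)*(1 + p) = 2*p*(1 + p))
J(l) = √(24 + l) (J(l) = √(l + 2*3*(1 + 3)) = √(l + 2*3*4) = √(l + 24) = √(24 + l))
u(L) = 48*L (u(L) = -8*L*(-6) = -(-48)*L = 48*L)
(J(220) + u(62))*(29804 - 40994) = (√(24 + 220) + 48*62)*(29804 - 40994) = (√244 + 2976)*(-11190) = (2*√61 + 2976)*(-11190) = (2976 + 2*√61)*(-11190) = -33301440 - 22380*√61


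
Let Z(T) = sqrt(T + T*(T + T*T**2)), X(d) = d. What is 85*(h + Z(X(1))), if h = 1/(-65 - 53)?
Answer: -85/118 + 85*sqrt(3) ≈ 146.50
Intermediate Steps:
h = -1/118 (h = 1/(-118) = -1/118 ≈ -0.0084746)
Z(T) = sqrt(T + T*(T + T**3))
85*(h + Z(X(1))) = 85*(-1/118 + sqrt(1*(1 + 1 + 1**3))) = 85*(-1/118 + sqrt(1*(1 + 1 + 1))) = 85*(-1/118 + sqrt(1*3)) = 85*(-1/118 + sqrt(3)) = -85/118 + 85*sqrt(3)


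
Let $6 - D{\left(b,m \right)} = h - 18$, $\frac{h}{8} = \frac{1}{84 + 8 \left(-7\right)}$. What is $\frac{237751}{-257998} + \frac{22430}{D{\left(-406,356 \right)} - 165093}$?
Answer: $- \frac{63045196043}{59622563806} \approx -1.0574$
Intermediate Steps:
$h = \frac{2}{7}$ ($h = \frac{8}{84 + 8 \left(-7\right)} = \frac{8}{84 - 56} = \frac{8}{28} = 8 \cdot \frac{1}{28} = \frac{2}{7} \approx 0.28571$)
$D{\left(b,m \right)} = \frac{166}{7}$ ($D{\left(b,m \right)} = 6 - \left(\frac{2}{7} - 18\right) = 6 - - \frac{124}{7} = 6 + \frac{124}{7} = \frac{166}{7}$)
$\frac{237751}{-257998} + \frac{22430}{D{\left(-406,356 \right)} - 165093} = \frac{237751}{-257998} + \frac{22430}{\frac{166}{7} - 165093} = 237751 \left(- \frac{1}{257998}\right) + \frac{22430}{\frac{166}{7} - 165093} = - \frac{237751}{257998} + \frac{22430}{- \frac{1155485}{7}} = - \frac{237751}{257998} + 22430 \left(- \frac{7}{1155485}\right) = - \frac{237751}{257998} - \frac{31402}{231097} = - \frac{63045196043}{59622563806}$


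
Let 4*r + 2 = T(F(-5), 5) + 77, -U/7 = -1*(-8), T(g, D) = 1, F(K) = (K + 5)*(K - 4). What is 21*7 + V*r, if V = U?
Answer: -917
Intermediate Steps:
F(K) = (-4 + K)*(5 + K) (F(K) = (5 + K)*(-4 + K) = (-4 + K)*(5 + K))
U = -56 (U = -(-7)*(-8) = -7*8 = -56)
r = 19 (r = -½ + (1 + 77)/4 = -½ + (¼)*78 = -½ + 39/2 = 19)
V = -56
21*7 + V*r = 21*7 - 56*19 = 147 - 1064 = -917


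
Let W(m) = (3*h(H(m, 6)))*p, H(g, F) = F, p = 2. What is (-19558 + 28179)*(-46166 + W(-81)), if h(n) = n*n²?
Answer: -386824270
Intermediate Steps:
h(n) = n³
W(m) = 1296 (W(m) = (3*6³)*2 = (3*216)*2 = 648*2 = 1296)
(-19558 + 28179)*(-46166 + W(-81)) = (-19558 + 28179)*(-46166 + 1296) = 8621*(-44870) = -386824270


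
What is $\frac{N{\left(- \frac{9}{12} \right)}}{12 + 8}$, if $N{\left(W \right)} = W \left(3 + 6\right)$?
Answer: $- \frac{27}{80} \approx -0.3375$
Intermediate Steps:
$N{\left(W \right)} = 9 W$ ($N{\left(W \right)} = W 9 = 9 W$)
$\frac{N{\left(- \frac{9}{12} \right)}}{12 + 8} = \frac{9 \left(- \frac{9}{12}\right)}{12 + 8} = \frac{9 \left(\left(-9\right) \frac{1}{12}\right)}{20} = \frac{9 \left(- \frac{3}{4}\right)}{20} = \frac{1}{20} \left(- \frac{27}{4}\right) = - \frac{27}{80}$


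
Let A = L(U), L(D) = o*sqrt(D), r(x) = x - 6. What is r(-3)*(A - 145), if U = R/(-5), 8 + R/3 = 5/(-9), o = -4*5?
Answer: 1305 + 12*sqrt(1155) ≈ 1712.8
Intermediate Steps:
r(x) = -6 + x
o = -20
R = -77/3 (R = -24 + 3*(5/(-9)) = -24 + 3*(5*(-1/9)) = -24 + 3*(-5/9) = -24 - 5/3 = -77/3 ≈ -25.667)
U = 77/15 (U = -77/3/(-5) = -77/3*(-1/5) = 77/15 ≈ 5.1333)
L(D) = -20*sqrt(D)
A = -4*sqrt(1155)/3 ≈ -45.314
r(-3)*(A - 145) = (-6 - 3)*(-4*sqrt(1155)/3 - 145) = -9*(-145 - 4*sqrt(1155)/3) = 1305 + 12*sqrt(1155)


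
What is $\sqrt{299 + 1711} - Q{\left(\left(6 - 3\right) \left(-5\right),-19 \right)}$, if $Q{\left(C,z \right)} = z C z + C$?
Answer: $5430 + \sqrt{2010} \approx 5474.8$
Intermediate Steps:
$Q{\left(C,z \right)} = C + C z^{2}$ ($Q{\left(C,z \right)} = C z z + C = C z^{2} + C = C + C z^{2}$)
$\sqrt{299 + 1711} - Q{\left(\left(6 - 3\right) \left(-5\right),-19 \right)} = \sqrt{299 + 1711} - \left(6 - 3\right) \left(-5\right) \left(1 + \left(-19\right)^{2}\right) = \sqrt{2010} - 3 \left(-5\right) \left(1 + 361\right) = \sqrt{2010} - \left(-15\right) 362 = \sqrt{2010} - -5430 = \sqrt{2010} + 5430 = 5430 + \sqrt{2010}$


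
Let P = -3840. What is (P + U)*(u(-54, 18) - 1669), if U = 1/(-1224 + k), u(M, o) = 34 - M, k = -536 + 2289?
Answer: 3211578579/529 ≈ 6.0710e+6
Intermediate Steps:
k = 1753
U = 1/529 (U = 1/(-1224 + 1753) = 1/529 ≈ 0.0018904)
(P + U)*(u(-54, 18) - 1669) = (-3840 + 1/529)*((34 - 1*(-54)) - 1669) = -2031359*((34 + 54) - 1669)/529 = -2031359*(88 - 1669)/529 = -2031359/529*(-1581) = 3211578579/529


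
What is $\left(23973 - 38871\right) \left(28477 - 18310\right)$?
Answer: $-151467966$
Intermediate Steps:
$\left(23973 - 38871\right) \left(28477 - 18310\right) = \left(-14898\right) 10167 = -151467966$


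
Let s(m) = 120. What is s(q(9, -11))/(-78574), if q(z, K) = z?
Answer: -60/39287 ≈ -0.0015272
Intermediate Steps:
s(q(9, -11))/(-78574) = 120/(-78574) = 120*(-1/78574) = -60/39287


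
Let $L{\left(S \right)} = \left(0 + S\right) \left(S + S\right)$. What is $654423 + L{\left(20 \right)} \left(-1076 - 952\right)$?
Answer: $-967977$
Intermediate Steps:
$L{\left(S \right)} = 2 S^{2}$ ($L{\left(S \right)} = S 2 S = 2 S^{2}$)
$654423 + L{\left(20 \right)} \left(-1076 - 952\right) = 654423 + 2 \cdot 20^{2} \left(-1076 - 952\right) = 654423 + 2 \cdot 400 \left(-2028\right) = 654423 + 800 \left(-2028\right) = 654423 - 1622400 = -967977$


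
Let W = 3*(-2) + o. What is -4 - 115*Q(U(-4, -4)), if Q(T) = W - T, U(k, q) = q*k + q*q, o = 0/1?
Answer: 4366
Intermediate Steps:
o = 0 (o = 0*1 = 0)
U(k, q) = q² + k*q (U(k, q) = k*q + q² = q² + k*q)
W = -6 (W = 3*(-2) + 0 = -6 + 0 = -6)
Q(T) = -6 - T
-4 - 115*Q(U(-4, -4)) = -4 - 115*(-6 - (-4)*(-4 - 4)) = -4 - 115*(-6 - (-4)*(-8)) = -4 - 115*(-6 - 1*32) = -4 - 115*(-6 - 32) = -4 - 115*(-38) = -4 + 4370 = 4366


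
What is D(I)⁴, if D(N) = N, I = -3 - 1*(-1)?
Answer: 16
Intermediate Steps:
I = -2 (I = -3 + 1 = -2)
D(I)⁴ = (-2)⁴ = 16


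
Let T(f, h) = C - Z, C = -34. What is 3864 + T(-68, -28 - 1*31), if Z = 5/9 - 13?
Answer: 34582/9 ≈ 3842.4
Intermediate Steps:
Z = -112/9 (Z = 5*(⅑) - 13 = 5/9 - 13 = -112/9 ≈ -12.444)
T(f, h) = -194/9 (T(f, h) = -34 - 1*(-112/9) = -34 + 112/9 = -194/9)
3864 + T(-68, -28 - 1*31) = 3864 - 194/9 = 34582/9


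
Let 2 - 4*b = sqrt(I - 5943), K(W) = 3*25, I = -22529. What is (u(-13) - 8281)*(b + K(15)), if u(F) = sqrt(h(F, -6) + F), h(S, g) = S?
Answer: -(151 - I*sqrt(7118))*(8281 - I*sqrt(26))/2 ≈ -6.25e+5 + 3.4971e+5*I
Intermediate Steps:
K(W) = 75
b = 1/2 - I*sqrt(7118)/2 (b = 1/2 - sqrt(-22529 - 5943)/4 = 1/2 - I*sqrt(7118)/2 ≈ 0.5 - 42.184*I)
u(F) = sqrt(2)*sqrt(F) (u(F) = sqrt(F + F) = sqrt(2*F) = sqrt(2)*sqrt(F))
(u(-13) - 8281)*(b + K(15)) = (sqrt(2)*sqrt(-13) - 8281)*((1/2 - I*sqrt(7118)/2) + 75) = (sqrt(2)*(I*sqrt(13)) - 8281)*(151/2 - I*sqrt(7118)/2) = (I*sqrt(26) - 8281)*(151/2 - I*sqrt(7118)/2) = (-8281 + I*sqrt(26))*(151/2 - I*sqrt(7118)/2)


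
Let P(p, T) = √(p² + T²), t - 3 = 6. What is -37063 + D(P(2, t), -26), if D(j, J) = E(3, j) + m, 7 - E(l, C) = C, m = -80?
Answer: -37136 - √85 ≈ -37145.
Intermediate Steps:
t = 9 (t = 3 + 6 = 9)
P(p, T) = √(T² + p²)
E(l, C) = 7 - C
D(j, J) = -73 - j (D(j, J) = (7 - j) - 80 = -73 - j)
-37063 + D(P(2, t), -26) = -37063 + (-73 - √(9² + 2²)) = -37063 + (-73 - √(81 + 4)) = -37063 + (-73 - √85) = -37136 - √85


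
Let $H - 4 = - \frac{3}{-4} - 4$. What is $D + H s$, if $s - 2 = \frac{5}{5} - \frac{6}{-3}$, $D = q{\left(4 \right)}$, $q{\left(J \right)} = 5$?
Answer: $\frac{35}{4} \approx 8.75$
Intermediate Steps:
$D = 5$
$s = 5$ ($s = 2 + \left(\frac{5}{5} - \frac{6}{-3}\right) = 2 + \left(5 \cdot \frac{1}{5} - -2\right) = 2 + \left(1 + 2\right) = 2 + 3 = 5$)
$H = \frac{3}{4}$ ($H = 4 - \left(4 + \frac{3}{-4}\right) = 4 - \frac{13}{4} = \frac{3}{4} \approx 0.75$)
$D + H s = 5 + \frac{3}{4} \cdot 5 = 5 + \frac{15}{4} = \frac{35}{4}$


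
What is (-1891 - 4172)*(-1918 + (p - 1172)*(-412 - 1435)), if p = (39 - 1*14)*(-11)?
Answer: -16192399533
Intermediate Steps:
p = -275 (p = (39 - 14)*(-11) = 25*(-11) = -275)
(-1891 - 4172)*(-1918 + (p - 1172)*(-412 - 1435)) = (-1891 - 4172)*(-1918 + (-275 - 1172)*(-412 - 1435)) = -6063*(-1918 - 1447*(-1847)) = -6063*(-1918 + 2672609) = -6063*2670691 = -16192399533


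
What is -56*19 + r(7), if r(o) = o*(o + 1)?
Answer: -1008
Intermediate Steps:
r(o) = o*(1 + o)
-56*19 + r(7) = -56*19 + 7*(1 + 7) = -1064 + 7*8 = -1064 + 56 = -1008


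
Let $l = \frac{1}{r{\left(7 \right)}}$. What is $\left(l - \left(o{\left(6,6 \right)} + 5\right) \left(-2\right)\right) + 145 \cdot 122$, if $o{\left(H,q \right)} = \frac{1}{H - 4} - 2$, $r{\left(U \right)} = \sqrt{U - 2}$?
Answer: $17697 + \frac{\sqrt{5}}{5} \approx 17697.0$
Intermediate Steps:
$r{\left(U \right)} = \sqrt{-2 + U}$
$l = \frac{\sqrt{5}}{5}$ ($l = \frac{1}{\sqrt{-2 + 7}} = \frac{1}{\sqrt{5}} = \frac{\sqrt{5}}{5} \approx 0.44721$)
$o{\left(H,q \right)} = -2 + \frac{1}{-4 + H}$ ($o{\left(H,q \right)} = \frac{1}{-4 + H} - 2 = -2 + \frac{1}{-4 + H}$)
$\left(l - \left(o{\left(6,6 \right)} + 5\right) \left(-2\right)\right) + 145 \cdot 122 = \left(\frac{\sqrt{5}}{5} - \left(\frac{9 - 12}{-4 + 6} + 5\right) \left(-2\right)\right) + 145 \cdot 122 = \left(\frac{\sqrt{5}}{5} - \left(\frac{9 - 12}{2} + 5\right) \left(-2\right)\right) + 17690 = \left(\frac{\sqrt{5}}{5} - \left(\frac{1}{2} \left(-3\right) + 5\right) \left(-2\right)\right) + 17690 = \left(\frac{\sqrt{5}}{5} - \left(- \frac{3}{2} + 5\right) \left(-2\right)\right) + 17690 = \left(\frac{\sqrt{5}}{5} - \frac{7}{2} \left(-2\right)\right) + 17690 = \left(\frac{\sqrt{5}}{5} - -7\right) + 17690 = \left(\frac{\sqrt{5}}{5} + 7\right) + 17690 = \left(7 + \frac{\sqrt{5}}{5}\right) + 17690 = 17697 + \frac{\sqrt{5}}{5}$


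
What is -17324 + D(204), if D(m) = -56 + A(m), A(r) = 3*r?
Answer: -16768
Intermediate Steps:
D(m) = -56 + 3*m
-17324 + D(204) = -17324 + (-56 + 3*204) = -17324 + (-56 + 612) = -17324 + 556 = -16768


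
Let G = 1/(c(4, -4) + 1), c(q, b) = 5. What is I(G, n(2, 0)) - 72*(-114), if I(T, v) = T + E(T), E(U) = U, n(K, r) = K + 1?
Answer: 24625/3 ≈ 8208.3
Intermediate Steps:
n(K, r) = 1 + K
G = ⅙ (G = 1/(5 + 1) = 1/6 = ⅙ ≈ 0.16667)
I(T, v) = 2*T (I(T, v) = T + T = 2*T)
I(G, n(2, 0)) - 72*(-114) = 2*(⅙) - 72*(-114) = ⅓ + 8208 = 24625/3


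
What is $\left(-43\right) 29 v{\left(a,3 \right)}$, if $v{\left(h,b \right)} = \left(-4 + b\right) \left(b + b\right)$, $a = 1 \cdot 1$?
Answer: $7482$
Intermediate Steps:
$a = 1$
$v{\left(h,b \right)} = 2 b \left(-4 + b\right)$ ($v{\left(h,b \right)} = \left(-4 + b\right) 2 b = 2 b \left(-4 + b\right)$)
$\left(-43\right) 29 v{\left(a,3 \right)} = \left(-43\right) 29 \cdot 2 \cdot 3 \left(-4 + 3\right) = - 1247 \cdot 2 \cdot 3 \left(-1\right) = \left(-1247\right) \left(-6\right) = 7482$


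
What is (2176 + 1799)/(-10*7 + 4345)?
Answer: 53/57 ≈ 0.92982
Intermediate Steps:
(2176 + 1799)/(-10*7 + 4345) = 3975/(-70 + 4345) = 3975/4275 = 3975*(1/4275) = 53/57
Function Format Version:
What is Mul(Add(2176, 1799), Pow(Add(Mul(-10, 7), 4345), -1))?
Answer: Rational(53, 57) ≈ 0.92982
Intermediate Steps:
Mul(Add(2176, 1799), Pow(Add(Mul(-10, 7), 4345), -1)) = Mul(3975, Pow(Add(-70, 4345), -1)) = Mul(3975, Pow(4275, -1)) = Mul(3975, Rational(1, 4275)) = Rational(53, 57)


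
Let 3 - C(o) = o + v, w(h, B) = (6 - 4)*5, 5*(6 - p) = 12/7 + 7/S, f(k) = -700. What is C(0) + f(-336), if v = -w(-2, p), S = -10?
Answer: -687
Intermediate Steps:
p = 2029/350 (p = 6 - (12/7 + 7/(-10))/5 = 6 - (12*(⅐) + 7*(-⅒))/5 = 6 - (12/7 - 7/10)/5 = 6 - ⅕*71/70 = 6 - 71/350 = 2029/350 ≈ 5.7971)
w(h, B) = 10 (w(h, B) = 2*5 = 10)
v = -10 (v = -1*10 = -10)
C(o) = 13 - o (C(o) = 3 - (o - 10) = 3 - (-10 + o) = 3 + (10 - o) = 13 - o)
C(0) + f(-336) = (13 - 1*0) - 700 = (13 + 0) - 700 = 13 - 700 = -687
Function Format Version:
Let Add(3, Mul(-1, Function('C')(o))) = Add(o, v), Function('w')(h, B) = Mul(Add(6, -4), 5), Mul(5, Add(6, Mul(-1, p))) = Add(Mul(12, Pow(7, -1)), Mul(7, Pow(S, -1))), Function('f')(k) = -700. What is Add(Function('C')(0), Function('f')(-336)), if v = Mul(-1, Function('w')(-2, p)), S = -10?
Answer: -687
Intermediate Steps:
p = Rational(2029, 350) (p = Add(6, Mul(Rational(-1, 5), Add(Mul(12, Pow(7, -1)), Mul(7, Pow(-10, -1))))) = Add(6, Mul(Rational(-1, 5), Add(Mul(12, Rational(1, 7)), Mul(7, Rational(-1, 10))))) = Add(6, Mul(Rational(-1, 5), Add(Rational(12, 7), Rational(-7, 10)))) = Add(6, Mul(Rational(-1, 5), Rational(71, 70))) = Add(6, Rational(-71, 350)) = Rational(2029, 350) ≈ 5.7971)
Function('w')(h, B) = 10 (Function('w')(h, B) = Mul(2, 5) = 10)
v = -10 (v = Mul(-1, 10) = -10)
Function('C')(o) = Add(13, Mul(-1, o)) (Function('C')(o) = Add(3, Mul(-1, Add(o, -10))) = Add(3, Mul(-1, Add(-10, o))) = Add(3, Add(10, Mul(-1, o))) = Add(13, Mul(-1, o)))
Add(Function('C')(0), Function('f')(-336)) = Add(Add(13, Mul(-1, 0)), -700) = Add(Add(13, 0), -700) = Add(13, -700) = -687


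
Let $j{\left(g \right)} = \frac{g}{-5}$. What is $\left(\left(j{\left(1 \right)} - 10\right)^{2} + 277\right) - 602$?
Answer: $- \frac{5524}{25} \approx -220.96$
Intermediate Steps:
$j{\left(g \right)} = - \frac{g}{5}$ ($j{\left(g \right)} = g \left(- \frac{1}{5}\right) = - \frac{g}{5}$)
$\left(\left(j{\left(1 \right)} - 10\right)^{2} + 277\right) - 602 = \left(\left(\left(- \frac{1}{5}\right) 1 - 10\right)^{2} + 277\right) - 602 = \left(\left(- \frac{1}{5} - 10\right)^{2} + 277\right) - 602 = \left(\left(- \frac{51}{5}\right)^{2} + 277\right) - 602 = \left(\frac{2601}{25} + 277\right) - 602 = \frac{9526}{25} - 602 = - \frac{5524}{25}$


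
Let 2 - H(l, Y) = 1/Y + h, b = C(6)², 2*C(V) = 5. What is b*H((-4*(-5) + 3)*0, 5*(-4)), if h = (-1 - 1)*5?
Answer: 1205/16 ≈ 75.313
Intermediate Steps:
C(V) = 5/2 (C(V) = (½)*5 = 5/2)
h = -10 (h = -2*5 = -10)
b = 25/4 (b = (5/2)² = 25/4 ≈ 6.2500)
H(l, Y) = 12 - 1/Y (H(l, Y) = 2 - (1/Y - 10) = 2 - (-10 + 1/Y) = 2 + (10 - 1/Y) = 12 - 1/Y)
b*H((-4*(-5) + 3)*0, 5*(-4)) = 25*(12 - 1/(5*(-4)))/4 = 25*(12 - 1/(-20))/4 = 25*(12 - 1*(-1/20))/4 = 25*(12 + 1/20)/4 = (25/4)*(241/20) = 1205/16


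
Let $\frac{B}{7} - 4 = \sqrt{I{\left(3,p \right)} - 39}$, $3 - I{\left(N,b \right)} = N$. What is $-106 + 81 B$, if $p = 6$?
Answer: $2162 + 567 i \sqrt{39} \approx 2162.0 + 3540.9 i$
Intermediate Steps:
$I{\left(N,b \right)} = 3 - N$
$B = 28 + 7 i \sqrt{39}$ ($B = 28 + 7 \sqrt{\left(3 - 3\right) - 39} = 28 + 7 \sqrt{0 - 39} = 28 + 7 \sqrt{-39} = 28 + 7 i \sqrt{39} \approx 28.0 + 43.715 i$)
$-106 + 81 B = -106 + 81 \left(28 + 7 i \sqrt{39}\right) = -106 + \left(2268 + 567 i \sqrt{39}\right) = 2162 + 567 i \sqrt{39}$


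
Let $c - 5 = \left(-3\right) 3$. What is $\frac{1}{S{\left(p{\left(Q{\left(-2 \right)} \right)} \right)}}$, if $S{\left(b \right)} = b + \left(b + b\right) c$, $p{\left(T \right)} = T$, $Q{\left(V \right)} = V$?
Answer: $\frac{1}{14} \approx 0.071429$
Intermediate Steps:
$c = -4$ ($c = 5 - 9 = -4$)
$S{\left(b \right)} = - 7 b$ ($S{\left(b \right)} = b + \left(b + b\right) \left(-4\right) = b + 2 b \left(-4\right) = b - 8 b = - 7 b$)
$\frac{1}{S{\left(p{\left(Q{\left(-2 \right)} \right)} \right)}} = \frac{1}{\left(-7\right) \left(-2\right)} = \frac{1}{14}$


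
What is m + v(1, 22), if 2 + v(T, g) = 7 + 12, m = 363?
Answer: 380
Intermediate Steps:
v(T, g) = 17 (v(T, g) = -2 + (7 + 12) = -2 + 19 = 17)
m + v(1, 22) = 363 + 17 = 380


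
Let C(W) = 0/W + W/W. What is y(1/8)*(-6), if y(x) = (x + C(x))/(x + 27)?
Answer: -54/217 ≈ -0.24885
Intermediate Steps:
C(W) = 1 (C(W) = 0 + 1 = 1)
y(x) = (1 + x)/(27 + x) (y(x) = (x + 1)/(x + 27) = (1 + x)/(27 + x))
y(1/8)*(-6) = ((1 + 1/8)/(27 + 1/8))*(-6) = ((1 + ⅛)/(27 + ⅛))*(-6) = ((9/8)/(217/8))*(-6) = ((8/217)*(9/8))*(-6) = (9/217)*(-6) = -54/217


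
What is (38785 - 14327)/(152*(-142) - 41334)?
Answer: -12229/31459 ≈ -0.38873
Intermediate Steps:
(38785 - 14327)/(152*(-142) - 41334) = 24458/(-21584 - 41334) = 24458/(-62918) = 24458*(-1/62918) = -12229/31459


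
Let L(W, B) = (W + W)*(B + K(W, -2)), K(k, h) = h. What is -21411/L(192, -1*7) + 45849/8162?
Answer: 6170569/522368 ≈ 11.813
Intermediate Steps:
L(W, B) = 2*W*(-2 + B) (L(W, B) = (W + W)*(B - 2) = (2*W)*(-2 + B) = 2*W*(-2 + B))
-21411/L(192, -1*7) + 45849/8162 = -21411*1/(384*(-2 - 1*7)) + 45849/8162 = -21411*1/(384*(-2 - 7)) + 45849*(1/8162) = -21411/(2*192*(-9)) + 45849/8162 = -21411/(-3456) + 45849/8162 = -21411*(-1/3456) + 45849/8162 = 793/128 + 45849/8162 = 6170569/522368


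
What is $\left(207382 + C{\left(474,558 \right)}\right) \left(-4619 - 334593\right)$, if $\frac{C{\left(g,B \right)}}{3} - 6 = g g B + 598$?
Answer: $-127651180467416$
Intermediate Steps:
$C{\left(g,B \right)} = 1812 + 3 B g^{2}$ ($C{\left(g,B \right)} = 18 + 3 \left(g g B + 598\right) = 18 + 3 \left(g^{2} B + 598\right) = 18 + 3 \left(B g^{2} + 598\right) = 18 + 3 \left(598 + B g^{2}\right) = 18 + \left(1794 + 3 B g^{2}\right) = 1812 + 3 B g^{2}$)
$\left(207382 + C{\left(474,558 \right)}\right) \left(-4619 - 334593\right) = \left(207382 + \left(1812 + 3 \cdot 558 \cdot 474^{2}\right)\right) \left(-4619 - 334593\right) = \left(207382 + \left(1812 + 3 \cdot 558 \cdot 224676\right)\right) \left(-339212\right) = \left(207382 + \left(1812 + 376107624\right)\right) \left(-339212\right) = \left(207382 + 376109436\right) \left(-339212\right) = 376316818 \left(-339212\right) = -127651180467416$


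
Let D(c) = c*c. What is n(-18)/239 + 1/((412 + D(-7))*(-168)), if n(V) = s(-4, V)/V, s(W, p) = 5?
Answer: -65257/55530216 ≈ -0.0011752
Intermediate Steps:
n(V) = 5/V
D(c) = c²
n(-18)/239 + 1/((412 + D(-7))*(-168)) = (5/(-18))/239 + 1/((412 + (-7)²)*(-168)) = (5*(-1/18))*(1/239) - 1/168/(412 + 49) = -5/18*1/239 - 1/168/461 = -5/4302 + (1/461)*(-1/168) = -5/4302 - 1/77448 = -65257/55530216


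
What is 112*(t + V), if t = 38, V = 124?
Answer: 18144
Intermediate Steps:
112*(t + V) = 112*(38 + 124) = 112*162 = 18144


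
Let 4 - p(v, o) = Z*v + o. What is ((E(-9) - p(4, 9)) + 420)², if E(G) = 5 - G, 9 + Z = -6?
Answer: 143641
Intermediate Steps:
Z = -15 (Z = -9 - 6 = -15)
p(v, o) = 4 - o + 15*v (p(v, o) = 4 - (-15*v + o) = 4 - (o - 15*v) = 4 + (-o + 15*v) = 4 - o + 15*v)
((E(-9) - p(4, 9)) + 420)² = (((5 - 1*(-9)) - (4 - 1*9 + 15*4)) + 420)² = (((5 + 9) - (4 - 9 + 60)) + 420)² = ((14 - 1*55) + 420)² = ((14 - 55) + 420)² = (-41 + 420)² = 379² = 143641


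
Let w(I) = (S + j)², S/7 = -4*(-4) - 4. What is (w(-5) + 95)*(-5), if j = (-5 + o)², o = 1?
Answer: -50475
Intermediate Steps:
S = 84 (S = 7*(-4*(-4) - 4) = 7*(16 - 4) = 7*12 = 84)
j = 16 (j = (-5 + 1)² = (-4)² = 16)
w(I) = 10000 (w(I) = (84 + 16)² = 100² = 10000)
(w(-5) + 95)*(-5) = (10000 + 95)*(-5) = 10095*(-5) = -50475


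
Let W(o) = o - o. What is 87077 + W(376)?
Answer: 87077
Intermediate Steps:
W(o) = 0
87077 + W(376) = 87077 + 0 = 87077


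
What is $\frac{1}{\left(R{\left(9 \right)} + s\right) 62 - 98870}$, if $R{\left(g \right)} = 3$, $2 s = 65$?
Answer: $- \frac{1}{96669} \approx -1.0345 \cdot 10^{-5}$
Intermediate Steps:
$s = \frac{65}{2}$ ($s = \frac{1}{2} \cdot 65 = \frac{65}{2} \approx 32.5$)
$\frac{1}{\left(R{\left(9 \right)} + s\right) 62 - 98870} = \frac{1}{\left(3 + \frac{65}{2}\right) 62 - 98870} = \frac{1}{\frac{71}{2} \cdot 62 - 98870} = \frac{1}{2201 - 98870} = \frac{1}{-96669} = - \frac{1}{96669}$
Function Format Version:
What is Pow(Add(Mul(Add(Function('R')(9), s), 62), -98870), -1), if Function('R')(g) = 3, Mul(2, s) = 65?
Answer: Rational(-1, 96669) ≈ -1.0345e-5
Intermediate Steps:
s = Rational(65, 2) (s = Mul(Rational(1, 2), 65) = Rational(65, 2) ≈ 32.500)
Pow(Add(Mul(Add(Function('R')(9), s), 62), -98870), -1) = Pow(Add(Mul(Add(3, Rational(65, 2)), 62), -98870), -1) = Pow(Add(Mul(Rational(71, 2), 62), -98870), -1) = Pow(Add(2201, -98870), -1) = Pow(-96669, -1) = Rational(-1, 96669)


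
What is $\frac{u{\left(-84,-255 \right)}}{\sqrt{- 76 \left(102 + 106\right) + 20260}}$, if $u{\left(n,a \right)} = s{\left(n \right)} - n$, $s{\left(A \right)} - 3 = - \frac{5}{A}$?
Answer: $\frac{7313 \sqrt{1113}}{186984} \approx 1.3048$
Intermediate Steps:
$s{\left(A \right)} = 3 - \frac{5}{A}$
$u{\left(n,a \right)} = 3 - n - \frac{5}{n}$ ($u{\left(n,a \right)} = \left(3 - \frac{5}{n}\right) - n = 3 - n - \frac{5}{n}$)
$\frac{u{\left(-84,-255 \right)}}{\sqrt{- 76 \left(102 + 106\right) + 20260}} = \frac{3 - -84 - \frac{5}{-84}}{\sqrt{- 76 \left(102 + 106\right) + 20260}} = \frac{3 + 84 - - \frac{5}{84}}{\sqrt{\left(-76\right) 208 + 20260}} = \frac{3 + 84 + \frac{5}{84}}{\sqrt{-15808 + 20260}} = \frac{7313}{84 \sqrt{4452}} = \frac{7313}{84 \cdot 2 \sqrt{1113}} = \frac{7313 \frac{\sqrt{1113}}{2226}}{84} = \frac{7313 \sqrt{1113}}{186984}$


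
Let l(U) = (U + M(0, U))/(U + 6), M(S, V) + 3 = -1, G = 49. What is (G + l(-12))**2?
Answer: 24025/9 ≈ 2669.4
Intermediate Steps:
M(S, V) = -4 (M(S, V) = -3 - 1 = -4)
l(U) = (-4 + U)/(6 + U) (l(U) = (U - 4)/(U + 6) = (-4 + U)/(6 + U))
(G + l(-12))**2 = (49 + (-4 - 12)/(6 - 12))**2 = (49 - 16/(-6))**2 = (49 - 1/6*(-16))**2 = (49 + 8/3)**2 = (155/3)**2 = 24025/9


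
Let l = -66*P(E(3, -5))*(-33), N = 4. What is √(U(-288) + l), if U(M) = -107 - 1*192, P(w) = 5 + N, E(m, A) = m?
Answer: √19303 ≈ 138.94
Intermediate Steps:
P(w) = 9 (P(w) = 5 + 4 = 9)
U(M) = -299 (U(M) = -107 - 192 = -299)
l = 19602 (l = -66*9*(-33) = -594*(-33) = 19602)
√(U(-288) + l) = √(-299 + 19602) = √19303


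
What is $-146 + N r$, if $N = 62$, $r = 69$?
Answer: $4132$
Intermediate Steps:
$-146 + N r = -146 + 62 \cdot 69 = -146 + 4278 = 4132$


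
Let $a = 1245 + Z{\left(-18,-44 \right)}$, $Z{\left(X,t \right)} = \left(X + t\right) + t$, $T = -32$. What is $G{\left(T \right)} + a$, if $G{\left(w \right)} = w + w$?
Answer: $1075$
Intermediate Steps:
$G{\left(w \right)} = 2 w$
$Z{\left(X,t \right)} = X + 2 t$
$a = 1139$ ($a = 1245 + \left(-18 + 2 \left(-44\right)\right) = 1245 - 106 = 1139$)
$G{\left(T \right)} + a = 2 \left(-32\right) + 1139 = -64 + 1139 = 1075$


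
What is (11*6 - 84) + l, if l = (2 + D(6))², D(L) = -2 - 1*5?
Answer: 7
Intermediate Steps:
D(L) = -7 (D(L) = -2 - 5 = -7)
l = 25 (l = (2 - 7)² = (-5)² = 25)
(11*6 - 84) + l = (11*6 - 84) + 25 = (66 - 84) + 25 = -18 + 25 = 7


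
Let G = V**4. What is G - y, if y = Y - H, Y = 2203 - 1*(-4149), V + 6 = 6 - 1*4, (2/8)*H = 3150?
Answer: 6504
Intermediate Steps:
H = 12600 (H = 4*3150 = 12600)
V = -4 (V = -6 + (6 - 1*4) = -6 + (6 - 4) = -6 + 2 = -4)
Y = 6352 (Y = 2203 + 4149 = 6352)
y = -6248 (y = 6352 - 1*12600 = 6352 - 12600 = -6248)
G = 256 (G = (-4)**4 = 256)
G - y = 256 - 1*(-6248) = 256 + 6248 = 6504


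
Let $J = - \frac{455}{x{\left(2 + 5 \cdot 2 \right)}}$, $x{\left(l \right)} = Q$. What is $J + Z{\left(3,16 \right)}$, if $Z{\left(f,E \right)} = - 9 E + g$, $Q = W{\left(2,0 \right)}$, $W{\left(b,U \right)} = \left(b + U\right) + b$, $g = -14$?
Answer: $- \frac{1087}{4} \approx -271.75$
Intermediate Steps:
$W{\left(b,U \right)} = U + 2 b$ ($W{\left(b,U \right)} = \left(U + b\right) + b = U + 2 b$)
$Q = 4$ ($Q = 0 + 2 \cdot 2 = 0 + 4 = 4$)
$x{\left(l \right)} = 4$
$Z{\left(f,E \right)} = -14 - 9 E$ ($Z{\left(f,E \right)} = - 9 E - 14 = -14 - 9 E$)
$J = - \frac{455}{4} \approx -113.75$
$J + Z{\left(3,16 \right)} = - \frac{455}{4} - 158 = - \frac{1087}{4}$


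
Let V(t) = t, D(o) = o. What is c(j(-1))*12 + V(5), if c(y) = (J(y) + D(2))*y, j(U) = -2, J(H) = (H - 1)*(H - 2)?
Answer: -331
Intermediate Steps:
J(H) = (-1 + H)*(-2 + H)
c(y) = y*(4 + y² - 3*y) (c(y) = ((2 + y² - 3*y) + 2)*y = (4 + y² - 3*y)*y = y*(4 + y² - 3*y))
c(j(-1))*12 + V(5) = -2*(4 + (-2)² - 3*(-2))*12 + 5 = -2*(4 + 4 + 6)*12 + 5 = -2*14*12 + 5 = -28*12 + 5 = -336 + 5 = -331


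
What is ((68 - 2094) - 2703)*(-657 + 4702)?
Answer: -19128805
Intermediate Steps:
((68 - 2094) - 2703)*(-657 + 4702) = (-2026 - 2703)*4045 = -4729*4045 = -19128805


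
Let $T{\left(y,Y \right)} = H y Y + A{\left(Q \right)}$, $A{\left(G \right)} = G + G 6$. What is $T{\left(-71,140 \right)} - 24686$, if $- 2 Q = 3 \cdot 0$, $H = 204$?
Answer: $-2052446$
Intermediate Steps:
$Q = 0$ ($Q = - \frac{3 \cdot 0}{2} = \left(- \frac{1}{2}\right) 0 = 0$)
$A{\left(G \right)} = 7 G$ ($A{\left(G \right)} = G + 6 G = 7 G$)
$T{\left(y,Y \right)} = 204 Y y$ ($T{\left(y,Y \right)} = 204 y Y + 7 \cdot 0 = 204 Y y + 0 = 204 Y y$)
$T{\left(-71,140 \right)} - 24686 = 204 \cdot 140 \left(-71\right) - 24686 = -2027760 - 24686 = -2052446$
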